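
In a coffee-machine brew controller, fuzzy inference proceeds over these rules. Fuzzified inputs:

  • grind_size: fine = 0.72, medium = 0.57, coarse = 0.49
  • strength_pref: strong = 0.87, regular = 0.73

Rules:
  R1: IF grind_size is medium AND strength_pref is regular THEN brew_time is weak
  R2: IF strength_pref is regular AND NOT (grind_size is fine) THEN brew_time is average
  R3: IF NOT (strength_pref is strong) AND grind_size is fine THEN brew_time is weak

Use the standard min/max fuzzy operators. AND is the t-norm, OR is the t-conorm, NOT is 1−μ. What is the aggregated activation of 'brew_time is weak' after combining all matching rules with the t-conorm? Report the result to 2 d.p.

R1: medium=0.57, regular=0.73; AND[min(a, b)] → w = 0.57
R2: regular=0.73, ¬fine=1−0.72=0.28; AND[min(a, b)] → w = 0.28
R3: ¬strong=1−0.87=0.13, fine=0.72; AND[min(a, b)] → w = 0.13
Rules with consequent 'weak': {R1, R3} → strengths 0.57, 0.13
Aggregate via t-conorm [max(a, b)]: 0.57

0.57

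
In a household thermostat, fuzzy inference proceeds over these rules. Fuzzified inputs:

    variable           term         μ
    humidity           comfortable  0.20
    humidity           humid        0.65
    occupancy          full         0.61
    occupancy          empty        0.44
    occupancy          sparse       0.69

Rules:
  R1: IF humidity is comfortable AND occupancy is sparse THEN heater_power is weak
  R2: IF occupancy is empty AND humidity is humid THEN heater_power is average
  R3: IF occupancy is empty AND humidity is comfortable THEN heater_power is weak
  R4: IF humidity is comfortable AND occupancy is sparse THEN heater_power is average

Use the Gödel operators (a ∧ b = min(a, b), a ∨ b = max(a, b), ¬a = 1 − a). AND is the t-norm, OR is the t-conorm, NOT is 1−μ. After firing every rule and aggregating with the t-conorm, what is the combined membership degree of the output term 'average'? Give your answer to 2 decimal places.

R1: comfortable=0.20, sparse=0.69; AND[min(a, b)] → w = 0.20
R2: empty=0.44, humid=0.65; AND[min(a, b)] → w = 0.44
R3: empty=0.44, comfortable=0.20; AND[min(a, b)] → w = 0.20
R4: comfortable=0.20, sparse=0.69; AND[min(a, b)] → w = 0.20
Rules with consequent 'average': {R2, R4} → strengths 0.44, 0.20
Aggregate via t-conorm [max(a, b)]: 0.44

0.44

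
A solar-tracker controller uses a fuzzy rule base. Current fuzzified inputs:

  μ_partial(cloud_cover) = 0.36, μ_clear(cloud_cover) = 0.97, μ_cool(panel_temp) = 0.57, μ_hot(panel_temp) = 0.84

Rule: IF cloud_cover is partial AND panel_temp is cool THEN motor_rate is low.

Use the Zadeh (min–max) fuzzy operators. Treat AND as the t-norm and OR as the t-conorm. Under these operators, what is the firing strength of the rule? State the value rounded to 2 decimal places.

0.36

firing strength: partial=0.36, cool=0.57; AND[min(a, b)] → w = 0.36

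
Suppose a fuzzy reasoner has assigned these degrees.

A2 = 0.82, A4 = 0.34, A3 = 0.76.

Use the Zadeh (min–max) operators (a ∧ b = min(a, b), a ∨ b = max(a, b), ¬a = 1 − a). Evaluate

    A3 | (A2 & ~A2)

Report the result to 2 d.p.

0.76

~A2 = 1 − 0.82 = 0.18
A2 & ~A2 = min(a, b) on (0.82, 0.18) = 0.18
A3 | (A2 & ~A2) = max(a, b) on (0.76, 0.18) = 0.76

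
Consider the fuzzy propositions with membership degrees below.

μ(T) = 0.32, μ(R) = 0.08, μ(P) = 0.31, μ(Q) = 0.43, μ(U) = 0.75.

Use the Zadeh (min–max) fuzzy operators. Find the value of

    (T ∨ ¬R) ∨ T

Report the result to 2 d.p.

¬R = 1 − 0.08 = 0.92
T ∨ ¬R = max(a, b) on (0.32, 0.92) = 0.92
(T ∨ ¬R) ∨ T = max(a, b) on (0.92, 0.32) = 0.92

0.92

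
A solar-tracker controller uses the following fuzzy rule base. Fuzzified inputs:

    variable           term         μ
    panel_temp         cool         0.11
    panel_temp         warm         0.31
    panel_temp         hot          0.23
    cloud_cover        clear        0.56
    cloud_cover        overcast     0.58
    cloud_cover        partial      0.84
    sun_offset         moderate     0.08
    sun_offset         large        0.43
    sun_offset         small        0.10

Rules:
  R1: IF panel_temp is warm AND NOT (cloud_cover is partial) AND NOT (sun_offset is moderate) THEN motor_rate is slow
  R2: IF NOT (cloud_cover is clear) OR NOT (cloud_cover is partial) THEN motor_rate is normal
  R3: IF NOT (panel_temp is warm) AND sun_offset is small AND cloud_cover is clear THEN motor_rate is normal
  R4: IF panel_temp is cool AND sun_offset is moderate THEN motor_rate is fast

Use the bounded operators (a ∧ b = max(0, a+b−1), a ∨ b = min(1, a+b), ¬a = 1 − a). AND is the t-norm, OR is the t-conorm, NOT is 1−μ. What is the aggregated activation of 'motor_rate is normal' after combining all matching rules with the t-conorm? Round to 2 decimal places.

R1: warm=0.31, ¬partial=1−0.84=0.16, ¬moderate=1−0.08=0.92; AND[max(0, a+b−1)] → w = 0.00
R2: ¬clear=1−0.56=0.44, ¬partial=1−0.84=0.16; OR[min(1, a+b)] → w = 0.60
R3: ¬warm=1−0.31=0.69, small=0.10, clear=0.56; AND[max(0, a+b−1)] → w = 0.00
R4: cool=0.11, moderate=0.08; AND[max(0, a+b−1)] → w = 0.00
Rules with consequent 'normal': {R2, R3} → strengths 0.60, 0.00
Aggregate via t-conorm [min(1, a+b)]: 0.60

0.60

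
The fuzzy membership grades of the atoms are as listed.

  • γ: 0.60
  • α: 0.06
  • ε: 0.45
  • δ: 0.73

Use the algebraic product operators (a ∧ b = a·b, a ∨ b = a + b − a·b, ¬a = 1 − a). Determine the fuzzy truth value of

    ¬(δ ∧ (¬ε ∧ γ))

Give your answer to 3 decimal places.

¬ε = 1 − 0.4500 = 0.5500
¬ε ∧ γ = a·b on (0.5500, 0.6000) = 0.3300
δ ∧ (¬ε ∧ γ) = a·b on (0.7300, 0.3300) = 0.2409
¬(δ ∧ (¬ε ∧ γ)) = 1 − 0.2409 = 0.7591

0.759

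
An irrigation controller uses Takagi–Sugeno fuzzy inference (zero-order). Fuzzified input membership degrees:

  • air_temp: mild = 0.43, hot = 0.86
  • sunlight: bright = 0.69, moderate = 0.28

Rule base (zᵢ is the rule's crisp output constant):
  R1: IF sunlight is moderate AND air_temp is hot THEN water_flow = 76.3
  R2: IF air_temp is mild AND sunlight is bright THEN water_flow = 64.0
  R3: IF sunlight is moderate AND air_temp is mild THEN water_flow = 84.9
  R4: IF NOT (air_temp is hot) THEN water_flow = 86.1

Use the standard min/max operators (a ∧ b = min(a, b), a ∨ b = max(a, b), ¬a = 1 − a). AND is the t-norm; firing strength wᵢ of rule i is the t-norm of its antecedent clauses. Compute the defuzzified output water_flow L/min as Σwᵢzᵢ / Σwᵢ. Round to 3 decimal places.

R1 (z=76.3): moderate=0.28, hot=0.86; AND[min(a, b)] → w = 0.28
R2 (z=64.0): mild=0.43, bright=0.69; AND[min(a, b)] → w = 0.43
R3 (z=84.9): moderate=0.28, mild=0.43; AND[min(a, b)] → w = 0.28
R4 (z=86.1): ¬hot=1−0.86=0.14 → w = 0.14
Weighted average = (0.28·76.3 + 0.43·64.0 + 0.28·84.9 + 0.14·86.1) / (0.28 + 0.43 + 0.28 + 0.14)
  = 84.7100 / 1.1300 = 74.965

74.965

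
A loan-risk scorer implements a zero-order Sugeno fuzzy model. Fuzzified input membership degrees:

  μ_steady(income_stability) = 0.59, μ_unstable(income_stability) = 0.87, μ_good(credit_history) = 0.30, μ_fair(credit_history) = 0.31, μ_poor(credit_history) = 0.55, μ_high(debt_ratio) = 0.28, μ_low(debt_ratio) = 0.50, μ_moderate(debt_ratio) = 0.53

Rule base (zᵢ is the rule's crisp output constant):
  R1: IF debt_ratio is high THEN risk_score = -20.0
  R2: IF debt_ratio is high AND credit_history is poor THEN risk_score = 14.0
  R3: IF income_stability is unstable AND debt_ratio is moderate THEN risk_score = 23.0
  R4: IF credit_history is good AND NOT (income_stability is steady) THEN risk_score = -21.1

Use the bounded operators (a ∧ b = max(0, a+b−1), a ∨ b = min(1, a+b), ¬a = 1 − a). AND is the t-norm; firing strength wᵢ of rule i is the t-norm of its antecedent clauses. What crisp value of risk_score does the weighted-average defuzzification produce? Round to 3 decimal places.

R1 (z=-20.0): high=0.28 → w = 0.28
R2 (z=14.0): high=0.28, poor=0.55; AND[max(0, a+b−1)] → w = 0.00
R3 (z=23.0): unstable=0.87, moderate=0.53; AND[max(0, a+b−1)] → w = 0.40
R4 (z=-21.1): good=0.30, ¬steady=1−0.59=0.41; AND[max(0, a+b−1)] → w = 0.00
Weighted average = (0.28·-20.0 + 0.00·14.0 + 0.40·23.0 + 0.00·-21.1) / (0.28 + 0.00 + 0.40 + 0.00)
  = 3.6000 / 0.6800 = 5.294

5.294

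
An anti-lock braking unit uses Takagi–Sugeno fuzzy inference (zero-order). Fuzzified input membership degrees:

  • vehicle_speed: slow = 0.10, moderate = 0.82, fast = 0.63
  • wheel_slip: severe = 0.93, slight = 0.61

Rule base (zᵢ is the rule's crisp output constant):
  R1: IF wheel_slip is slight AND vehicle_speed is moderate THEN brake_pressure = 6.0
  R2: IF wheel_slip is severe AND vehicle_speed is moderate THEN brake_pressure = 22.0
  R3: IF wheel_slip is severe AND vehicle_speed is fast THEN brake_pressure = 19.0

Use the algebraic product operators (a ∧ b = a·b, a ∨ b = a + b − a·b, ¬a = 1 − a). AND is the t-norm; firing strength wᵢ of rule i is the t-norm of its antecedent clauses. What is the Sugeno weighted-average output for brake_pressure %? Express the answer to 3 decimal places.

16.720

R1 (z=6.0): slight=0.61, moderate=0.82; AND[a·b] → w = 0.5002
R2 (z=22.0): severe=0.93, moderate=0.82; AND[a·b] → w = 0.7626
R3 (z=19.0): severe=0.93, fast=0.63; AND[a·b] → w = 0.5859
Weighted average = (0.5002·6.0 + 0.7626·22.0 + 0.5859·19.0) / (0.5002 + 0.7626 + 0.5859)
  = 30.9105 / 1.8487 = 16.720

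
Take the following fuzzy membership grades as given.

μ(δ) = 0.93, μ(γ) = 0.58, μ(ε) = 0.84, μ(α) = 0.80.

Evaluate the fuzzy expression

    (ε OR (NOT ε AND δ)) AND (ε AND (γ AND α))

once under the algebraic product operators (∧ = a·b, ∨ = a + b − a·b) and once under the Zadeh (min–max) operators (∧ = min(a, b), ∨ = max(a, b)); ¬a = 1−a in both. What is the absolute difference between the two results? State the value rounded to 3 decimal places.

Under algebraic product:
  NOT ε = 1 − 0.8400 = 0.1600
  NOT ε AND δ = a·b on (0.1600, 0.9300) = 0.1488
  ε OR (NOT ε AND δ) = a + b − a·b on (0.8400, 0.1488) = 0.8638
  γ AND α = a·b on (0.5800, 0.8000) = 0.4640
  ε AND (γ AND α) = a·b on (0.8400, 0.4640) = 0.3898
  (ε OR (NOT ε AND δ)) AND (ε AND (γ AND α)) = a·b on (0.8638, 0.3898) = 0.3367
  → value = 0.3367
Under Zadeh (min–max):
  NOT ε = 1 − 0.84 = 0.16
  NOT ε AND δ = min(a, b) on (0.16, 0.93) = 0.16
  ε OR (NOT ε AND δ) = max(a, b) on (0.84, 0.16) = 0.84
  γ AND α = min(a, b) on (0.58, 0.80) = 0.58
  ε AND (γ AND α) = min(a, b) on (0.84, 0.58) = 0.58
  (ε OR (NOT ε AND δ)) AND (ε AND (γ AND α)) = min(a, b) on (0.84, 0.58) = 0.58
  → value = 0.5800
|0.3367 − 0.5800| = 0.243

0.243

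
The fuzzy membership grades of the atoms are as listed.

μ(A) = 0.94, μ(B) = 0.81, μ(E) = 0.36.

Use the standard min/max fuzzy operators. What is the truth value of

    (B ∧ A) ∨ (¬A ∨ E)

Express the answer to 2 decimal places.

0.81

B ∧ A = min(a, b) on (0.81, 0.94) = 0.81
¬A = 1 − 0.94 = 0.06
¬A ∨ E = max(a, b) on (0.06, 0.36) = 0.36
(B ∧ A) ∨ (¬A ∨ E) = max(a, b) on (0.81, 0.36) = 0.81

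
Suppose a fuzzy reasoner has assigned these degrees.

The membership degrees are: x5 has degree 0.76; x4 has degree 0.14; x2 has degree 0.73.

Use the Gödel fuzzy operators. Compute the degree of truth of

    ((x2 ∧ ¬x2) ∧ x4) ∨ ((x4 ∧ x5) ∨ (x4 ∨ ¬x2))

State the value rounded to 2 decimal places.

¬x2 = 1 − 0.73 = 0.27
x2 ∧ ¬x2 = min(a, b) on (0.73, 0.27) = 0.27
(x2 ∧ ¬x2) ∧ x4 = min(a, b) on (0.27, 0.14) = 0.14
x4 ∧ x5 = min(a, b) on (0.14, 0.76) = 0.14
¬x2 = 1 − 0.73 = 0.27
x4 ∨ ¬x2 = max(a, b) on (0.14, 0.27) = 0.27
(x4 ∧ x5) ∨ (x4 ∨ ¬x2) = max(a, b) on (0.14, 0.27) = 0.27
((x2 ∧ ¬x2) ∧ x4) ∨ ((x4 ∧ x5) ∨ (x4 ∨ ¬x2)) = max(a, b) on (0.14, 0.27) = 0.27

0.27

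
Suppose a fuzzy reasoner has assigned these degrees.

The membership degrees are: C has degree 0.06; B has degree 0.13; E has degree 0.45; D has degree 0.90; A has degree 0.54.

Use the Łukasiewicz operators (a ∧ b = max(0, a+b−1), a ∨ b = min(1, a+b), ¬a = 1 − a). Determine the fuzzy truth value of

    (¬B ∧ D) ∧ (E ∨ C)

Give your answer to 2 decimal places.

0.28

¬B = 1 − 0.13 = 0.87
¬B ∧ D = max(0, a+b−1) on (0.87, 0.90) = 0.77
E ∨ C = min(1, a+b) on (0.45, 0.06) = 0.51
(¬B ∧ D) ∧ (E ∨ C) = max(0, a+b−1) on (0.77, 0.51) = 0.28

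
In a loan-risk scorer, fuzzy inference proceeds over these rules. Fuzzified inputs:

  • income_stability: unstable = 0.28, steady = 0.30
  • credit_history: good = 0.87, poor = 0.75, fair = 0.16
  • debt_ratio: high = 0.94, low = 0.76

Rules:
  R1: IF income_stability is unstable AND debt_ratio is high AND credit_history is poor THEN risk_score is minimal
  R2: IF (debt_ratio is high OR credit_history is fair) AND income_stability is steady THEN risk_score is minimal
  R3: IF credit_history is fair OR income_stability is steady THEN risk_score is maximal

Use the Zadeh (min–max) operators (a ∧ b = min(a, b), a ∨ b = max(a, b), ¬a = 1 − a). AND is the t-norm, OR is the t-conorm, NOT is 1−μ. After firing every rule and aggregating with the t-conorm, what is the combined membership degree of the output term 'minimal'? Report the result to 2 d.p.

0.30

R1: unstable=0.28, high=0.94, poor=0.75; AND[min(a, b)] → w = 0.28
R2: (high=0.94 OR fair=0.16) = 0.94; AND[min(a, b)] with steady=0.30 → w = 0.30
R3: fair=0.16, steady=0.30; OR[max(a, b)] → w = 0.30
Rules with consequent 'minimal': {R1, R2} → strengths 0.28, 0.30
Aggregate via t-conorm [max(a, b)]: 0.30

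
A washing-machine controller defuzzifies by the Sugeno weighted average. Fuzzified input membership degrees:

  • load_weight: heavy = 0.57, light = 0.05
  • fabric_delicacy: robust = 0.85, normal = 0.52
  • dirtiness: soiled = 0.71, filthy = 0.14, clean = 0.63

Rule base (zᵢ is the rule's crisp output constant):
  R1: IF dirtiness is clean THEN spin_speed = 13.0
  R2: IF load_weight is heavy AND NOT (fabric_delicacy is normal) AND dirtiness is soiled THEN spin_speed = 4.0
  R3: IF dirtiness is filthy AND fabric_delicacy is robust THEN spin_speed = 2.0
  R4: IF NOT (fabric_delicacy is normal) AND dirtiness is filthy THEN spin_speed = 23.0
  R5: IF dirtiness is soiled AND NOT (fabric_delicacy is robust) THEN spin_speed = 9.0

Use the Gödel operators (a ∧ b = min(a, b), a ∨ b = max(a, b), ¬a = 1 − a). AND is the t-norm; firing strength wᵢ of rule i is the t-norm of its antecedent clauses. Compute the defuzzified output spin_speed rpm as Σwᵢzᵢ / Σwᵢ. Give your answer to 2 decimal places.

R1 (z=13.0): clean=0.63 → w = 0.63
R2 (z=4.0): heavy=0.57, ¬normal=1−0.52=0.48, soiled=0.71; AND[min(a, b)] → w = 0.48
R3 (z=2.0): filthy=0.14, robust=0.85; AND[min(a, b)] → w = 0.14
R4 (z=23.0): ¬normal=1−0.52=0.48, filthy=0.14; AND[min(a, b)] → w = 0.14
R5 (z=9.0): soiled=0.71, ¬robust=1−0.85=0.15; AND[min(a, b)] → w = 0.15
Weighted average = (0.63·13.0 + 0.48·4.0 + 0.14·2.0 + 0.14·23.0 + 0.15·9.0) / (0.63 + 0.48 + 0.14 + 0.14 + 0.15)
  = 14.9600 / 1.5400 = 9.71

9.71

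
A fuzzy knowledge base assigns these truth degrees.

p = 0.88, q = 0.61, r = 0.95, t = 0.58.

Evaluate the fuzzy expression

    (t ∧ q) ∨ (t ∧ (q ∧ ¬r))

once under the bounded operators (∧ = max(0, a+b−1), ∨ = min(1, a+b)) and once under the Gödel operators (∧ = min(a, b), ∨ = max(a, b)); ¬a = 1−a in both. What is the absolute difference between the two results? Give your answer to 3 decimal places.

0.390

Under bounded:
  t ∧ q = max(0, a+b−1) on (0.58, 0.61) = 0.19
  ¬r = 1 − 0.95 = 0.05
  q ∧ ¬r = max(0, a+b−1) on (0.61, 0.05) = 0.00
  t ∧ (q ∧ ¬r) = max(0, a+b−1) on (0.58, 0.00) = 0.00
  (t ∧ q) ∨ (t ∧ (q ∧ ¬r)) = min(1, a+b) on (0.19, 0.00) = 0.19
  → value = 0.1900
Under Gödel:
  t ∧ q = min(a, b) on (0.58, 0.61) = 0.58
  ¬r = 1 − 0.95 = 0.05
  q ∧ ¬r = min(a, b) on (0.61, 0.05) = 0.05
  t ∧ (q ∧ ¬r) = min(a, b) on (0.58, 0.05) = 0.05
  (t ∧ q) ∨ (t ∧ (q ∧ ¬r)) = max(a, b) on (0.58, 0.05) = 0.58
  → value = 0.5800
|0.1900 − 0.5800| = 0.390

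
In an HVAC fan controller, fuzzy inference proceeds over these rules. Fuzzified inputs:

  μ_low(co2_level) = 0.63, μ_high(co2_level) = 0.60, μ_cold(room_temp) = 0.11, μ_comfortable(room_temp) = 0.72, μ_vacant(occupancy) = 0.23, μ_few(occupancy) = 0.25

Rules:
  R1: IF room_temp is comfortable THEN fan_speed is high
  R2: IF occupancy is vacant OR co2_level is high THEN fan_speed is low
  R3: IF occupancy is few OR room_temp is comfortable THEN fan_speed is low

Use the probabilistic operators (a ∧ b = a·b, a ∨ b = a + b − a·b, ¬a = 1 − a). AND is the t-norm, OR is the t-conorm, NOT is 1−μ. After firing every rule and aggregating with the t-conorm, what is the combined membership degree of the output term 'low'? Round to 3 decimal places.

R1: comfortable=0.72 → w = 0.7200
R2: vacant=0.23, high=0.60; OR[a + b − a·b] → w = 0.6920
R3: few=0.25, comfortable=0.72; OR[a + b − a·b] → w = 0.7900
Rules with consequent 'low': {R2, R3} → strengths 0.6920, 0.7900
Aggregate via t-conorm [a + b − a·b]: 0.9353

0.935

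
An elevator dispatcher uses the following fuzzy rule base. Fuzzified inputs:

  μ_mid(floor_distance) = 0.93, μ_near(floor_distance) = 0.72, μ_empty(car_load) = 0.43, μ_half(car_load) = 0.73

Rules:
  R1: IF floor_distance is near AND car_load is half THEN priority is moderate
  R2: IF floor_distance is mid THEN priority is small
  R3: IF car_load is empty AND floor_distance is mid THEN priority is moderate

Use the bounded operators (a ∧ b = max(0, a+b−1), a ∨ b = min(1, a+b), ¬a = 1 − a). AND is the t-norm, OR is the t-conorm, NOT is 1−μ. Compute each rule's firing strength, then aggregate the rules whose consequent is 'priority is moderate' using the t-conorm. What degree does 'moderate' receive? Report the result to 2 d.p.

R1: near=0.72, half=0.73; AND[max(0, a+b−1)] → w = 0.45
R2: mid=0.93 → w = 0.93
R3: empty=0.43, mid=0.93; AND[max(0, a+b−1)] → w = 0.36
Rules with consequent 'moderate': {R1, R3} → strengths 0.45, 0.36
Aggregate via t-conorm [min(1, a+b)]: 0.81

0.81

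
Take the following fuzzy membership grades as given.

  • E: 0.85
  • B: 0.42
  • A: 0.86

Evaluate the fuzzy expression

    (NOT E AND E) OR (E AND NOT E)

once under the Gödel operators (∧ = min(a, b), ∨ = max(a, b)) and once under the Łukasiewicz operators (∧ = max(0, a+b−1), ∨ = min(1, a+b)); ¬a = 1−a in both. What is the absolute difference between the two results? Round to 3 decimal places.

Under Gödel:
  NOT E = 1 − 0.85 = 0.15
  NOT E AND E = min(a, b) on (0.15, 0.85) = 0.15
  NOT E = 1 − 0.85 = 0.15
  E AND NOT E = min(a, b) on (0.85, 0.15) = 0.15
  (NOT E AND E) OR (E AND NOT E) = max(a, b) on (0.15, 0.15) = 0.15
  → value = 0.1500
Under Łukasiewicz:
  NOT E = 1 − 0.85 = 0.15
  NOT E AND E = max(0, a+b−1) on (0.15, 0.85) = 0.00
  NOT E = 1 − 0.85 = 0.15
  E AND NOT E = max(0, a+b−1) on (0.85, 0.15) = 0.00
  (NOT E AND E) OR (E AND NOT E) = min(1, a+b) on (0.00, 0.00) = 0.00
  → value = 0.0000
|0.1500 − 0.0000| = 0.150

0.150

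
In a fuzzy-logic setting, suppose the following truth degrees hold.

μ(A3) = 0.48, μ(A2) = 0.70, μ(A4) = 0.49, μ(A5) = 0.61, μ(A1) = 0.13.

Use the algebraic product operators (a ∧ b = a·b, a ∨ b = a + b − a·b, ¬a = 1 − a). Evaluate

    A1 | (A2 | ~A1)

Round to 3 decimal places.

0.966

~A1 = 1 − 0.1300 = 0.8700
A2 | ~A1 = a + b − a·b on (0.7000, 0.8700) = 0.9610
A1 | (A2 | ~A1) = a + b − a·b on (0.1300, 0.9610) = 0.9661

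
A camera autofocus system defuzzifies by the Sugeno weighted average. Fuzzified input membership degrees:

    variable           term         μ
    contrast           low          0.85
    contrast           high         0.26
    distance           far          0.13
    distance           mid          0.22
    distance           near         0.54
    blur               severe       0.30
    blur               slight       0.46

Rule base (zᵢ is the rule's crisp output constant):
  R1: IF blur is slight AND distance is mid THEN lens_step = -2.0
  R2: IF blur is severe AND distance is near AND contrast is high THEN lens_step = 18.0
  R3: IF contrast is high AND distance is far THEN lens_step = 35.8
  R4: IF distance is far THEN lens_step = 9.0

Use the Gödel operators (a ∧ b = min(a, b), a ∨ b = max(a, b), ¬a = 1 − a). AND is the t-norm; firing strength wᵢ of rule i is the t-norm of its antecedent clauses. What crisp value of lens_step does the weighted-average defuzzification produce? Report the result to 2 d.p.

13.60

R1 (z=-2.0): slight=0.46, mid=0.22; AND[min(a, b)] → w = 0.22
R2 (z=18.0): severe=0.30, near=0.54, high=0.26; AND[min(a, b)] → w = 0.26
R3 (z=35.8): high=0.26, far=0.13; AND[min(a, b)] → w = 0.13
R4 (z=9.0): far=0.13 → w = 0.13
Weighted average = (0.22·-2.0 + 0.26·18.0 + 0.13·35.8 + 0.13·9.0) / (0.22 + 0.26 + 0.13 + 0.13)
  = 10.0640 / 0.7400 = 13.60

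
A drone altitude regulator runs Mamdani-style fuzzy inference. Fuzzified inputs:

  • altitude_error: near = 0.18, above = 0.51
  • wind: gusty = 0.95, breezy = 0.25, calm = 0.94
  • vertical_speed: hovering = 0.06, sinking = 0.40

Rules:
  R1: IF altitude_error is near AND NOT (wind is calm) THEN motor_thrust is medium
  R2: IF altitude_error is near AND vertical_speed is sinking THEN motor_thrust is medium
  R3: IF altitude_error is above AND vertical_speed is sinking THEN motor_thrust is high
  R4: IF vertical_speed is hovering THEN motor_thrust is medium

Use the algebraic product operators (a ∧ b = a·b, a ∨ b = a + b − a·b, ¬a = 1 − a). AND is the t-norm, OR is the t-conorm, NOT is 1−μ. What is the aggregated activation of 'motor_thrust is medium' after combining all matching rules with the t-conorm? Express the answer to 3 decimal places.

R1: near=0.18, ¬calm=1−0.94=0.06; AND[a·b] → w = 0.0108
R2: near=0.18, sinking=0.40; AND[a·b] → w = 0.0720
R3: above=0.51, sinking=0.40; AND[a·b] → w = 0.2040
R4: hovering=0.06 → w = 0.0600
Rules with consequent 'medium': {R1, R2, R4} → strengths 0.0108, 0.0720, 0.0600
Aggregate via t-conorm [a + b − a·b]: 0.1371

0.137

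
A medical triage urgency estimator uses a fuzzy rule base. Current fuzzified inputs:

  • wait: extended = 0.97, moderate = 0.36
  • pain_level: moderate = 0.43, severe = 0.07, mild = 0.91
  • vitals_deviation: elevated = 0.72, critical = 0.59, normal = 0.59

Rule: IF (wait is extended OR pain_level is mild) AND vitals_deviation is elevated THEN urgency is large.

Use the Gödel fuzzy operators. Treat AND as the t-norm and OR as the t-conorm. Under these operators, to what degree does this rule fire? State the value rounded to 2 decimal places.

0.72

firing strength: (extended=0.97 OR mild=0.91) = 0.97; AND[min(a, b)] with elevated=0.72 → w = 0.72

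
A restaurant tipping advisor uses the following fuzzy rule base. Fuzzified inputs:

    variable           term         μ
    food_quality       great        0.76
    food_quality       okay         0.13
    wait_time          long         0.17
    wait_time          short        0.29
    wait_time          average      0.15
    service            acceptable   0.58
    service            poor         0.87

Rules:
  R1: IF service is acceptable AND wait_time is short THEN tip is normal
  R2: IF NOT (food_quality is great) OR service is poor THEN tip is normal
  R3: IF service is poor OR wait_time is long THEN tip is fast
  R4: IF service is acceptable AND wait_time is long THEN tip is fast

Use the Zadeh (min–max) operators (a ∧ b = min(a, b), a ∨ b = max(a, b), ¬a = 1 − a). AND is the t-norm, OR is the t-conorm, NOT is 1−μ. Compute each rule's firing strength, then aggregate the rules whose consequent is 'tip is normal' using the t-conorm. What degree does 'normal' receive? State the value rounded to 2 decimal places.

R1: acceptable=0.58, short=0.29; AND[min(a, b)] → w = 0.29
R2: ¬great=1−0.76=0.24, poor=0.87; OR[max(a, b)] → w = 0.87
R3: poor=0.87, long=0.17; OR[max(a, b)] → w = 0.87
R4: acceptable=0.58, long=0.17; AND[min(a, b)] → w = 0.17
Rules with consequent 'normal': {R1, R2} → strengths 0.29, 0.87
Aggregate via t-conorm [max(a, b)]: 0.87

0.87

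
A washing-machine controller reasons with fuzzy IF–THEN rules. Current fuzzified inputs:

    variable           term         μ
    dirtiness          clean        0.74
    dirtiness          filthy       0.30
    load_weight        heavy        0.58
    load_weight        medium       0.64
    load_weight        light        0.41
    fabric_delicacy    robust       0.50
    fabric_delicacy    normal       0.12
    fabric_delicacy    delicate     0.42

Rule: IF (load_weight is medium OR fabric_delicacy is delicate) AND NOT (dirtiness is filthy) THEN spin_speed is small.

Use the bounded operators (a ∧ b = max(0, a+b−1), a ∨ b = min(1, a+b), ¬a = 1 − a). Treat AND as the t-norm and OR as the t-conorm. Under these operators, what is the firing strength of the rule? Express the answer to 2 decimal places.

firing strength: (medium=0.64 OR delicate=0.42) = 1.00; AND[max(0, a+b−1)] with ¬filthy=1−0.30=0.70 → w = 0.70

0.70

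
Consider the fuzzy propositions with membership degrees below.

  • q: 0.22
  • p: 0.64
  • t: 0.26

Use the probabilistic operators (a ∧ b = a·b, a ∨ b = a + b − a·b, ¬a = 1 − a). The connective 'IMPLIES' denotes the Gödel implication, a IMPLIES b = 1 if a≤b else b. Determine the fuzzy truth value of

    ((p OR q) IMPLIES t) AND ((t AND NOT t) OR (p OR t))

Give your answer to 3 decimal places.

p OR q = a + b − a·b on (0.6400, 0.2200) = 0.7192
(p OR q) IMPLIES t  [Gödel: 1 if a≤b else b] with a=0.7192, b=0.2600 → 0.2600
NOT t = 1 − 0.2600 = 0.7400
t AND NOT t = a·b on (0.2600, 0.7400) = 0.1924
p OR t = a + b − a·b on (0.6400, 0.2600) = 0.7336
(t AND NOT t) OR (p OR t) = a + b − a·b on (0.1924, 0.7336) = 0.7849
((p OR q) IMPLIES t) AND ((t AND NOT t) OR (p OR t)) = a·b on (0.2600, 0.7849) = 0.2041

0.204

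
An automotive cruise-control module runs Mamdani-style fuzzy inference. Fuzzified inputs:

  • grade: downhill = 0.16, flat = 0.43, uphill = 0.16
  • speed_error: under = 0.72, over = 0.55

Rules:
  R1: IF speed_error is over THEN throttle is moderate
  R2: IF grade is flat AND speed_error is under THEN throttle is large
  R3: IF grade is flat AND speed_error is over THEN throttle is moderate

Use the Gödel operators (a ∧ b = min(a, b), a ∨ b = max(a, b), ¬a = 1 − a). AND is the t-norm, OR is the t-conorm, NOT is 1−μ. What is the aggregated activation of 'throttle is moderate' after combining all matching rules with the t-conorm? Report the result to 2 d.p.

0.55

R1: over=0.55 → w = 0.55
R2: flat=0.43, under=0.72; AND[min(a, b)] → w = 0.43
R3: flat=0.43, over=0.55; AND[min(a, b)] → w = 0.43
Rules with consequent 'moderate': {R1, R3} → strengths 0.55, 0.43
Aggregate via t-conorm [max(a, b)]: 0.55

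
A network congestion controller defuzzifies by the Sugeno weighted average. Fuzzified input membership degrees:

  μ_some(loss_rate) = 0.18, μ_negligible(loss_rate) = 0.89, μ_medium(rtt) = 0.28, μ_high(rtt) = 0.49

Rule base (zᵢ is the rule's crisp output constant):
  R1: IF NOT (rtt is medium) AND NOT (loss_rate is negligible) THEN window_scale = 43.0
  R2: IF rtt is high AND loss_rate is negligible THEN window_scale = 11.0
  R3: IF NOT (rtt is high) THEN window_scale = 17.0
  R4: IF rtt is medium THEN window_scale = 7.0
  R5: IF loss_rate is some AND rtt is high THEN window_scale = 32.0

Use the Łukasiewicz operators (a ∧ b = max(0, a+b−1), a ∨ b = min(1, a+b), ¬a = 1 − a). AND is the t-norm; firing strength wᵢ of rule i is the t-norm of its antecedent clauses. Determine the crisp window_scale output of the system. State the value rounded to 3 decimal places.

12.658

R1 (z=43.0): ¬medium=1−0.28=0.72, ¬negligible=1−0.89=0.11; AND[max(0, a+b−1)] → w = 0.00
R2 (z=11.0): high=0.49, negligible=0.89; AND[max(0, a+b−1)] → w = 0.38
R3 (z=17.0): ¬high=1−0.49=0.51 → w = 0.51
R4 (z=7.0): medium=0.28 → w = 0.28
R5 (z=32.0): some=0.18, high=0.49; AND[max(0, a+b−1)] → w = 0.00
Weighted average = (0.00·43.0 + 0.38·11.0 + 0.51·17.0 + 0.28·7.0 + 0.00·32.0) / (0.00 + 0.38 + 0.51 + 0.28 + 0.00)
  = 14.8100 / 1.1700 = 12.658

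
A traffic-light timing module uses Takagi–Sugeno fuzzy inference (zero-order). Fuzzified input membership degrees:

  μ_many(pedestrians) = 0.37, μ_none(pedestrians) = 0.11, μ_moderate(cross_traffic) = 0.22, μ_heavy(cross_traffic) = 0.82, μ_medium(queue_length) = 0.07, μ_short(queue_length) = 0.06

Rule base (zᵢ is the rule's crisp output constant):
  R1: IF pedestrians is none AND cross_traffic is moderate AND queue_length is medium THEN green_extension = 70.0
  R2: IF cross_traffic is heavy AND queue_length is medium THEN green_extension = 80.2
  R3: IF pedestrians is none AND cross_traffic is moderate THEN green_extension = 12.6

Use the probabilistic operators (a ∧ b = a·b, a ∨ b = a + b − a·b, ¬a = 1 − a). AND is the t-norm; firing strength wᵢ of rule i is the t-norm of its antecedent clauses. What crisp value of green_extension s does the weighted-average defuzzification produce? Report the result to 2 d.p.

R1 (z=70.0): none=0.11, moderate=0.22, medium=0.07; AND[a·b] → w = 0.0017
R2 (z=80.2): heavy=0.82, medium=0.07; AND[a·b] → w = 0.0574
R3 (z=12.6): none=0.11, moderate=0.22; AND[a·b] → w = 0.0242
Weighted average = (0.0017·70.0 + 0.0574·80.2 + 0.0242·12.6) / (0.0017 + 0.0574 + 0.0242)
  = 5.0270 / 0.0833 = 60.35

60.35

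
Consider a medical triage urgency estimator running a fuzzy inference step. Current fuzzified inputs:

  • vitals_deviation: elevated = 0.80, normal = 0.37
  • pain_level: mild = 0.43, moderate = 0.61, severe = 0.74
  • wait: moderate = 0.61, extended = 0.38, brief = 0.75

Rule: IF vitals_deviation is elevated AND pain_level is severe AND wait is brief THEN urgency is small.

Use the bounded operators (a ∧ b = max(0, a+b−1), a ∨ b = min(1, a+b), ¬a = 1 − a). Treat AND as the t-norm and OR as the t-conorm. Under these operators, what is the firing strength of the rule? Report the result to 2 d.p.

0.29

firing strength: elevated=0.80, severe=0.74, brief=0.75; AND[max(0, a+b−1)] → w = 0.29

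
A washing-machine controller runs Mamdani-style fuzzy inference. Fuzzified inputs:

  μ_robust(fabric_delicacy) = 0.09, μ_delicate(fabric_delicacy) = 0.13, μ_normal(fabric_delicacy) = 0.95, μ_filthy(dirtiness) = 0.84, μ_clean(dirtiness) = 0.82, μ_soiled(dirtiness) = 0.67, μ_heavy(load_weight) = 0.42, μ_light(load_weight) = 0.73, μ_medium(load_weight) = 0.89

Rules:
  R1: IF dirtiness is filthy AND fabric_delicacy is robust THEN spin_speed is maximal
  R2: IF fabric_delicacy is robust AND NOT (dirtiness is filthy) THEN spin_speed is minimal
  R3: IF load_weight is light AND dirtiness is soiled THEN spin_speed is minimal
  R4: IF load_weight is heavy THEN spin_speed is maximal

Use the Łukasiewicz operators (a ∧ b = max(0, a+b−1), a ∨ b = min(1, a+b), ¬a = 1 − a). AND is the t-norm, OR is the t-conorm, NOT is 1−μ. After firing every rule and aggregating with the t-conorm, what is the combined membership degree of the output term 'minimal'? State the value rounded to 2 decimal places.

R1: filthy=0.84, robust=0.09; AND[max(0, a+b−1)] → w = 0.00
R2: robust=0.09, ¬filthy=1−0.84=0.16; AND[max(0, a+b−1)] → w = 0.00
R3: light=0.73, soiled=0.67; AND[max(0, a+b−1)] → w = 0.40
R4: heavy=0.42 → w = 0.42
Rules with consequent 'minimal': {R2, R3} → strengths 0.00, 0.40
Aggregate via t-conorm [min(1, a+b)]: 0.40

0.40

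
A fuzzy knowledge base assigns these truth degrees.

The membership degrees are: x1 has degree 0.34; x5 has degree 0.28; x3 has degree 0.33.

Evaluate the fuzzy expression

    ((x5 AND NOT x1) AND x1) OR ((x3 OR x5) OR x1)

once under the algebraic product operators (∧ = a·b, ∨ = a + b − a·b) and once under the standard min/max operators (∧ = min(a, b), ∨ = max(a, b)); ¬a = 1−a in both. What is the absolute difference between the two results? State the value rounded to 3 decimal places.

0.362

Under algebraic product:
  NOT x1 = 1 − 0.3400 = 0.6600
  x5 AND NOT x1 = a·b on (0.2800, 0.6600) = 0.1848
  (x5 AND NOT x1) AND x1 = a·b on (0.1848, 0.3400) = 0.0628
  x3 OR x5 = a + b − a·b on (0.3300, 0.2800) = 0.5176
  (x3 OR x5) OR x1 = a + b − a·b on (0.5176, 0.3400) = 0.6816
  ((x5 AND NOT x1) AND x1) OR ((x3 OR x5) OR x1) = a + b − a·b on (0.0628, 0.6816) = 0.7016
  → value = 0.7016
Under standard min/max:
  NOT x1 = 1 − 0.34 = 0.66
  x5 AND NOT x1 = min(a, b) on (0.28, 0.66) = 0.28
  (x5 AND NOT x1) AND x1 = min(a, b) on (0.28, 0.34) = 0.28
  x3 OR x5 = max(a, b) on (0.33, 0.28) = 0.33
  (x3 OR x5) OR x1 = max(a, b) on (0.33, 0.34) = 0.34
  ((x5 AND NOT x1) AND x1) OR ((x3 OR x5) OR x1) = max(a, b) on (0.28, 0.34) = 0.34
  → value = 0.3400
|0.7016 − 0.3400| = 0.362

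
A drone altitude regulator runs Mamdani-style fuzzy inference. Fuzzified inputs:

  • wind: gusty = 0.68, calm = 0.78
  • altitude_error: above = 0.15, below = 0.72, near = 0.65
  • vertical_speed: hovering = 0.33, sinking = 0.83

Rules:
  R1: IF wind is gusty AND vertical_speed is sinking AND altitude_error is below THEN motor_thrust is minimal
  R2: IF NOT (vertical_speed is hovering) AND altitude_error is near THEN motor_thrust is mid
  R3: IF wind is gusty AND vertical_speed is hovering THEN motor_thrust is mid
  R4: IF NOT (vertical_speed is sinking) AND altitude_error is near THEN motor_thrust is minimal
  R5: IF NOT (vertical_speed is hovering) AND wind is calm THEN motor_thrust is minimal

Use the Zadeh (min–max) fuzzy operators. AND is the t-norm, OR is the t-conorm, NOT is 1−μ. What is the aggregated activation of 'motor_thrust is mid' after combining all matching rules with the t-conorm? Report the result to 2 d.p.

R1: gusty=0.68, sinking=0.83, below=0.72; AND[min(a, b)] → w = 0.68
R2: ¬hovering=1−0.33=0.67, near=0.65; AND[min(a, b)] → w = 0.65
R3: gusty=0.68, hovering=0.33; AND[min(a, b)] → w = 0.33
R4: ¬sinking=1−0.83=0.17, near=0.65; AND[min(a, b)] → w = 0.17
R5: ¬hovering=1−0.33=0.67, calm=0.78; AND[min(a, b)] → w = 0.67
Rules with consequent 'mid': {R2, R3} → strengths 0.65, 0.33
Aggregate via t-conorm [max(a, b)]: 0.65

0.65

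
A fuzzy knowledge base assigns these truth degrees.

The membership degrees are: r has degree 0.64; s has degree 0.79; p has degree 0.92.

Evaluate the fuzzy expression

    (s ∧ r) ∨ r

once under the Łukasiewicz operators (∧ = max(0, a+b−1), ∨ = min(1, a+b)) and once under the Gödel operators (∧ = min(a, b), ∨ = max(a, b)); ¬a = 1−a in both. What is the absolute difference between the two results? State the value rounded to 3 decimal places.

0.360

Under Łukasiewicz:
  s ∧ r = max(0, a+b−1) on (0.79, 0.64) = 0.43
  (s ∧ r) ∨ r = min(1, a+b) on (0.43, 0.64) = 1.00
  → value = 1.0000
Under Gödel:
  s ∧ r = min(a, b) on (0.79, 0.64) = 0.64
  (s ∧ r) ∨ r = max(a, b) on (0.64, 0.64) = 0.64
  → value = 0.6400
|1.0000 − 0.6400| = 0.360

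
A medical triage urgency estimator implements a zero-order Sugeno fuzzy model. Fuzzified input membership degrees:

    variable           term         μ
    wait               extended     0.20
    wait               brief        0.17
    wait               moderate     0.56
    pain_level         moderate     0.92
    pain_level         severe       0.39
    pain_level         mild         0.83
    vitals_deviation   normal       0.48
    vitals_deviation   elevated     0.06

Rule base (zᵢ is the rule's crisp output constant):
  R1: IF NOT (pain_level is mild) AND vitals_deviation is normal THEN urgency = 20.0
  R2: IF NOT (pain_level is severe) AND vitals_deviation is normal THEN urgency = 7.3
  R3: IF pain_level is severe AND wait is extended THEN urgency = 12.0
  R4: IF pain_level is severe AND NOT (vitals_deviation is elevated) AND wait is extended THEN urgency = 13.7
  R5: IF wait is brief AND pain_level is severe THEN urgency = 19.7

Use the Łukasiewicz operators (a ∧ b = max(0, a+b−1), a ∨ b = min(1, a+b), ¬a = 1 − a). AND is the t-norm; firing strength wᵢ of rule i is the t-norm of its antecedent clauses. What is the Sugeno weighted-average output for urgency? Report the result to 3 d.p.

R1 (z=20.0): ¬mild=1−0.83=0.17, normal=0.48; AND[max(0, a+b−1)] → w = 0.00
R2 (z=7.3): ¬severe=1−0.39=0.61, normal=0.48; AND[max(0, a+b−1)] → w = 0.09
R3 (z=12.0): severe=0.39, extended=0.20; AND[max(0, a+b−1)] → w = 0.00
R4 (z=13.7): severe=0.39, ¬elevated=1−0.06=0.94, extended=0.20; AND[max(0, a+b−1)] → w = 0.00
R5 (z=19.7): brief=0.17, severe=0.39; AND[max(0, a+b−1)] → w = 0.00
Weighted average = (0.00·20.0 + 0.09·7.3 + 0.00·12.0 + 0.00·13.7 + 0.00·19.7) / (0.00 + 0.09 + 0.00 + 0.00 + 0.00)
  = 0.6570 / 0.0900 = 7.300

7.300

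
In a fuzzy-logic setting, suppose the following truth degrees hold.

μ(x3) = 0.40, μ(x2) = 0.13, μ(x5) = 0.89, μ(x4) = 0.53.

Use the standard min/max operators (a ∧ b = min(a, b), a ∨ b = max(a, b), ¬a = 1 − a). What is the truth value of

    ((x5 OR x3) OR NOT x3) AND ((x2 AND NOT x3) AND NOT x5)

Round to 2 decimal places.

0.11

x5 OR x3 = max(a, b) on (0.89, 0.40) = 0.89
NOT x3 = 1 − 0.40 = 0.60
(x5 OR x3) OR NOT x3 = max(a, b) on (0.89, 0.60) = 0.89
NOT x3 = 1 − 0.40 = 0.60
x2 AND NOT x3 = min(a, b) on (0.13, 0.60) = 0.13
NOT x5 = 1 − 0.89 = 0.11
(x2 AND NOT x3) AND NOT x5 = min(a, b) on (0.13, 0.11) = 0.11
((x5 OR x3) OR NOT x3) AND ((x2 AND NOT x3) AND NOT x5) = min(a, b) on (0.89, 0.11) = 0.11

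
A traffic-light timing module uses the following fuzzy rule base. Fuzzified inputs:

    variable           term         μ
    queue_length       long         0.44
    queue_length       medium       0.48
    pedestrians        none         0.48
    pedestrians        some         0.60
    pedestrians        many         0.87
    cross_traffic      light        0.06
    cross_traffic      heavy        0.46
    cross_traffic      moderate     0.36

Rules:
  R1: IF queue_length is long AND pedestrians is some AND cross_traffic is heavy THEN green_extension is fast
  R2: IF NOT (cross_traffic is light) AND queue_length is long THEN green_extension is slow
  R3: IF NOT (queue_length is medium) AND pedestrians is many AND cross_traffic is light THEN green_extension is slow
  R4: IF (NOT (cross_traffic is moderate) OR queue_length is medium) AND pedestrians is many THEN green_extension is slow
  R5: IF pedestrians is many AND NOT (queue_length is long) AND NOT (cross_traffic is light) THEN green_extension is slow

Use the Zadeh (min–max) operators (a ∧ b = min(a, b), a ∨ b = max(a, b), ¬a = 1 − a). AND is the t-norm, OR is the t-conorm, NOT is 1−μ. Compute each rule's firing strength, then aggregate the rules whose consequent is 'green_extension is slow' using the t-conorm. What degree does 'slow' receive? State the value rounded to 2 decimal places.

0.64

R1: long=0.44, some=0.60, heavy=0.46; AND[min(a, b)] → w = 0.44
R2: ¬light=1−0.06=0.94, long=0.44; AND[min(a, b)] → w = 0.44
R3: ¬medium=1−0.48=0.52, many=0.87, light=0.06; AND[min(a, b)] → w = 0.06
R4: (¬moderate=1−0.36=0.64 OR medium=0.48) = 0.64; AND[min(a, b)] with many=0.87 → w = 0.64
R5: many=0.87, ¬long=1−0.44=0.56, ¬light=1−0.06=0.94; AND[min(a, b)] → w = 0.56
Rules with consequent 'slow': {R2, R3, R4, R5} → strengths 0.44, 0.06, 0.64, 0.56
Aggregate via t-conorm [max(a, b)]: 0.64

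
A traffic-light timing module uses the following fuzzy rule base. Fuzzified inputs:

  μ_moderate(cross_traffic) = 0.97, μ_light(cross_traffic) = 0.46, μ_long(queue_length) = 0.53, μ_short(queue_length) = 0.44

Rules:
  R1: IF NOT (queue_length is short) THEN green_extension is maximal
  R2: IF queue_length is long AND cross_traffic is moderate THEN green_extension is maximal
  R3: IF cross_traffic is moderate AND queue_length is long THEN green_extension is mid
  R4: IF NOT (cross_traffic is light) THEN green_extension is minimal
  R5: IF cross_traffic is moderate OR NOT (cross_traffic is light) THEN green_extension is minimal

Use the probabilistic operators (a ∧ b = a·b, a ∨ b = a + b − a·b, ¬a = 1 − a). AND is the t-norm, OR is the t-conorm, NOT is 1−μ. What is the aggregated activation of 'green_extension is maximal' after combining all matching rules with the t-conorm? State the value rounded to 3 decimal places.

R1: ¬short=1−0.44=0.56 → w = 0.5600
R2: long=0.53, moderate=0.97; AND[a·b] → w = 0.5141
R3: moderate=0.97, long=0.53; AND[a·b] → w = 0.5141
R4: ¬light=1−0.46=0.54 → w = 0.5400
R5: moderate=0.97, ¬light=1−0.46=0.54; OR[a + b − a·b] → w = 0.9862
Rules with consequent 'maximal': {R1, R2} → strengths 0.5600, 0.5141
Aggregate via t-conorm [a + b − a·b]: 0.7862

0.786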